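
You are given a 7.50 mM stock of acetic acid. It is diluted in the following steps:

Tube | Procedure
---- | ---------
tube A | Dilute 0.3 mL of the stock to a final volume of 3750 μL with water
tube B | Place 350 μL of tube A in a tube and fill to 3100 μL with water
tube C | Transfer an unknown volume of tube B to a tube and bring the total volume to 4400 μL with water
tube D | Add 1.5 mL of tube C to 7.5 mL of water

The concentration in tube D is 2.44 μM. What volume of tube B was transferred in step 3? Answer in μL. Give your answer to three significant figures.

951 μL

Step 1: 0.3 mL brought to 3750 μL → factor 3.75/0.3 = 12.5
Step 2: 350 μL brought to 3100 μL → factor 3100/350 = 8.8571
Step 3: v brought to 4400 μL → factor = 4400 μL/v
Step 4: 1.5 mL + 7.5 mL = 9 mL total → factor 9/1.5 = 6
Product of known-step factors = 664.29
Overall factor = 7.50 mM / (2.44 μM) = 3073.8
Step-3 factor = 3073.8 / 664.29 = 4.6272
v = 4400 μL / 4.6272 = 951 μL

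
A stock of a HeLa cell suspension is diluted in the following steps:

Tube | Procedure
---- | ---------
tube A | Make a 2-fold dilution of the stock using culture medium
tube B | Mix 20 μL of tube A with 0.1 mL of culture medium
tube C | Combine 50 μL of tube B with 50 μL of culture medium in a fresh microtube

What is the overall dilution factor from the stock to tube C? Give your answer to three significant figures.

24.0

Step 1: 2-fold → factor 2
Step 2: 20 μL + 0.1 mL = 120 μL total → factor 120/20 = 6
Step 3: 50 μL + 50 μL = 100 μL total → factor 100/50 = 2
Overall dilution factor = 2 × 6 × 2 = 24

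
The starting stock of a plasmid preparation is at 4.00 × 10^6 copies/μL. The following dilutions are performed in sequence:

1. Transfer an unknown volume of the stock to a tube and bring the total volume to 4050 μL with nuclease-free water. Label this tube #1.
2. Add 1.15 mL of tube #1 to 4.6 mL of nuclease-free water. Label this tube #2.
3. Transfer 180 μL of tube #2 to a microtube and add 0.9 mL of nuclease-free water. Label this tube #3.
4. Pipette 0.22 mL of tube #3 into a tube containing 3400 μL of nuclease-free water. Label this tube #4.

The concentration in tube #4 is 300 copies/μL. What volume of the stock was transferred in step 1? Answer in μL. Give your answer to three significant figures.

150 μL

Step 1: v brought to 4050 μL → factor = 4050 μL/v
Step 2: 1.15 mL + 4.6 mL = 5.75 mL total → factor 5.75/1.15 = 5
Step 3: 180 μL + 0.9 mL = 1080 μL total → factor 1080/180 = 6
Step 4: 0.22 mL + 3400 μL = 3.62 mL total → factor 3.62/0.22 = 16.455
Product of known-step factors = 493.64
Overall factor = 4.00 × 10^6 copies/μL / (300 copies/μL) = 13333
Step-1 factor = 13333 / 493.64 = 27.01
v = 4050 μL / 27.01 = 150 μL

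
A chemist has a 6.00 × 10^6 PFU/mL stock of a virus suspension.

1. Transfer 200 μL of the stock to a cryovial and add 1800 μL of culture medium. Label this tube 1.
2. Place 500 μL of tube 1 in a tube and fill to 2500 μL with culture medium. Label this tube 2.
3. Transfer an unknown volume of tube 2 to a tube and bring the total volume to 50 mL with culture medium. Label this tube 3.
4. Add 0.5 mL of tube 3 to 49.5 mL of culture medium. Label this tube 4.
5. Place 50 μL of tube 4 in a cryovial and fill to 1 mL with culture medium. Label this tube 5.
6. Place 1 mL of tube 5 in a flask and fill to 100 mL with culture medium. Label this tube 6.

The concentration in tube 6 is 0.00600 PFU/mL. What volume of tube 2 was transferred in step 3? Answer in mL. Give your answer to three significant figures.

Step 1: 200 μL + 1800 μL = 2000 μL total → factor 2000/200 = 10
Step 2: 500 μL brought to 2500 μL → factor 2500/500 = 5
Step 3: v brought to 50 mL → factor = 50 mL/v
Step 4: 0.5 mL + 49.5 mL = 50 mL total → factor 50/0.5 = 100
Step 5: 50 μL brought to 1 mL → factor 1000/50 = 20
Step 6: 1 mL brought to 100 mL → factor 100/1 = 100
Product of known-step factors = 1 × 10^7
Overall factor = 6.00 × 10^6 PFU/mL / (0.00600 PFU/mL) = 1 × 10^9
Step-3 factor = 1 × 10^9 / 1 × 10^7 = 100
v = 50 mL / 100 = 0.500 mL

0.500 mL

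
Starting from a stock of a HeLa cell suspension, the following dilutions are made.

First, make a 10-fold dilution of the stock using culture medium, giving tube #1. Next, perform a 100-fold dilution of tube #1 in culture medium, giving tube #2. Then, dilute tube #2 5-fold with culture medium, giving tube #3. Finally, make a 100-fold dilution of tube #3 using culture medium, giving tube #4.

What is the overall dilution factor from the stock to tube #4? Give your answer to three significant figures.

5.00 × 10^5

Step 1: 10-fold → factor 10
Step 2: 100-fold → factor 100
Step 3: 5-fold → factor 5
Step 4: 100-fold → factor 100
Overall dilution factor = 10 × 100 × 5 × 100 = 5 × 10^5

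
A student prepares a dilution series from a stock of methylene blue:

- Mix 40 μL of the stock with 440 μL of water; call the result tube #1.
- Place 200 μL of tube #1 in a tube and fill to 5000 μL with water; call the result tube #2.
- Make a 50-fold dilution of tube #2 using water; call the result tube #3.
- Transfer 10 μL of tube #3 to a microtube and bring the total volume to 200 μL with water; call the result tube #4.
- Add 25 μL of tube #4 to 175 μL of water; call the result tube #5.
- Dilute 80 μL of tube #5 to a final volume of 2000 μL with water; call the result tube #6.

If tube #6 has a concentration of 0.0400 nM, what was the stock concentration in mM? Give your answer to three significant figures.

Step 1: 40 μL + 440 μL = 480 μL total → factor 480/40 = 12
Step 2: 200 μL brought to 5000 μL → factor 5000/200 = 25
Step 3: 50-fold → factor 50
Step 4: 10 μL brought to 200 μL → factor 200/10 = 20
Step 5: 25 μL + 175 μL = 200 μL total → factor 200/25 = 8
Step 6: 80 μL brought to 2000 μL → factor 2000/80 = 25
Overall dilution factor = 12 × 25 × 50 × 20 × 8 × 25 = 6 × 10^7
Stock = 0.0400 nM × 6 × 10^7 = 2.400 × 10^6 nM = 2.40 mM

2.40 mM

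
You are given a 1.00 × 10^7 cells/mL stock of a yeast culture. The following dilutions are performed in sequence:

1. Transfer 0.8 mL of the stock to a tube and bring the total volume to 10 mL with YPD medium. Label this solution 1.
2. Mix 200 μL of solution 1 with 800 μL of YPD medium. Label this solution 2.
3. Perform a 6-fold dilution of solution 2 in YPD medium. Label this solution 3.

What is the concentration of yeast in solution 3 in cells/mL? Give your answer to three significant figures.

Step 1: 0.8 mL brought to 10 mL → factor 10/0.8 = 12.5
Step 2: 200 μL + 800 μL = 1000 μL total → factor 1000/200 = 5
Step 3: 6-fold → factor 6
Overall dilution factor = 12.5 × 5 × 6 = 375
Final = 1.00 × 10^7 cells/mL / 375 = 2.67 × 10^4 cells/mL

2.67 × 10^4 cells/mL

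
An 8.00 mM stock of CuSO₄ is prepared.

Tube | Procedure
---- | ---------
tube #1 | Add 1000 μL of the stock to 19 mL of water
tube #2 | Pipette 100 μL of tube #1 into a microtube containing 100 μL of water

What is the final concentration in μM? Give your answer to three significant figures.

200 μM

Step 1: 1000 μL + 19 mL = 20000 μL total → factor 20000/1000 = 20
Step 2: 100 μL + 100 μL = 200 μL total → factor 200/100 = 2
Overall dilution factor = 20 × 2 = 40
Final = 8.00 mM / 40 = 0.2000 mM = 200 μM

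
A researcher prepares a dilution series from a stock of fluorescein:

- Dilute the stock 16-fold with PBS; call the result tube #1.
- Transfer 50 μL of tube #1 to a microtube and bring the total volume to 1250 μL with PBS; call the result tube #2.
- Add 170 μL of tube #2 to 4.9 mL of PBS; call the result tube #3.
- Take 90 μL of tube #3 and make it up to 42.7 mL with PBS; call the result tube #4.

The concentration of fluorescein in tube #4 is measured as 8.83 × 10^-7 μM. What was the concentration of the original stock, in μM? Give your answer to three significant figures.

Step 1: 16-fold → factor 16
Step 2: 50 μL brought to 1250 μL → factor 1250/50 = 25
Step 3: 170 μL + 4.9 mL = 5070 μL total → factor 5070/170 = 29.824
Step 4: 90 μL brought to 42.7 mL → factor 42700/90 = 474.44
Overall dilution factor = 16 × 25 × 29.824 × 474.44 = 5.6598 × 10^6
Stock = 8.83 × 10^-7 μM × 5.6598 × 10^6 = 5.00 μM

5.00 μM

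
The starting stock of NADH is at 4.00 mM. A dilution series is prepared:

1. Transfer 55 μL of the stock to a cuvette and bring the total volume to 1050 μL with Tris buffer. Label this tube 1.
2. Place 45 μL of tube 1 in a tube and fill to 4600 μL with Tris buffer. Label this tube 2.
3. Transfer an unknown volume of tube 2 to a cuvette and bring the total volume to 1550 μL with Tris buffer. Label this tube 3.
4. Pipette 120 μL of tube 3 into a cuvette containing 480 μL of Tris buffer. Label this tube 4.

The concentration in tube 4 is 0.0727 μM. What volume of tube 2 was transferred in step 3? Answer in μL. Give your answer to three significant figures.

Step 1: 55 μL brought to 1050 μL → factor 1050/55 = 19.091
Step 2: 45 μL brought to 4600 μL → factor 4600/45 = 102.22
Step 3: v brought to 1550 μL → factor = 1550 μL/v
Step 4: 120 μL + 480 μL = 600 μL total → factor 600/120 = 5
Product of known-step factors = 9757.6
Overall factor = 4.00 mM / (0.0727 μM) = 55021
Step-3 factor = 55021 / 9757.6 = 5.6388
v = 1550 μL / 5.6388 = 275 μL

275 μL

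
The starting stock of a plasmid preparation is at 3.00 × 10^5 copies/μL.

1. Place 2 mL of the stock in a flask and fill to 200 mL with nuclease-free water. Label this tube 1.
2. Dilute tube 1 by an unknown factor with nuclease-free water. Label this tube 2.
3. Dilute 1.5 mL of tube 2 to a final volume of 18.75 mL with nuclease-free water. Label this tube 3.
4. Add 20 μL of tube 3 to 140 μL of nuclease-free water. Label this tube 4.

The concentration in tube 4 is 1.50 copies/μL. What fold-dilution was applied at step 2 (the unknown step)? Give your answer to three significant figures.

20.0-fold

Step 1: 2 mL brought to 200 mL → factor 200/2 = 100
Step 2: unknown factor x
Step 3: 1.5 mL brought to 18.75 mL → factor 18.75/1.5 = 12.5
Step 4: 20 μL + 140 μL = 160 μL total → factor 160/20 = 8
Product of known-step factors = 10000
Overall factor = 3.00 × 10^5 copies/μL / (1.50 copies/μL) = 2 × 10^5
x = 2 × 10^5 / 10000 = 20.0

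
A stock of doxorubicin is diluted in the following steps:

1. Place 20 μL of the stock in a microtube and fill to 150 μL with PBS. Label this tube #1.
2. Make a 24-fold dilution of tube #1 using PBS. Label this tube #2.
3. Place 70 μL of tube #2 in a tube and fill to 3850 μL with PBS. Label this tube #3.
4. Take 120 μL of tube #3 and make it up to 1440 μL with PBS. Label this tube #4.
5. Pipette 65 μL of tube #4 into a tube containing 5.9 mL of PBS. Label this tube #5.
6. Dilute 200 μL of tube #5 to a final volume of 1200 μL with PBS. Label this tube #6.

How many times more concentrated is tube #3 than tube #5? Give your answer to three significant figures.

1.10 × 10^3

Step 1: 20 μL brought to 150 μL → factor 150/20 = 7.5
Step 2: 24-fold → factor 24
Step 3: 70 μL brought to 3850 μL → factor 3850/70 = 55
Step 4: 120 μL brought to 1440 μL → factor 1440/120 = 12
Step 5: 65 μL + 5.9 mL = 5965 μL total → factor 5965/65 = 91.769
Dilution factor to tube #3 = 9900; to tube #5 = 1.0902 × 10^7
[tube #3]/[tube #5] = (factor to tube #5)/(factor to tube #3) = 1.0902 × 10^7/9900 = 1.10 × 10^3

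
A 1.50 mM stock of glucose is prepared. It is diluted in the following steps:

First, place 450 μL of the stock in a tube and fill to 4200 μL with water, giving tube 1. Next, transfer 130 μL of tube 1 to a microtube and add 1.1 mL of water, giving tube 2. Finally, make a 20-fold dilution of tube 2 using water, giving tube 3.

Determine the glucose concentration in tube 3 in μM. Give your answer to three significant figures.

0.849 μM

Step 1: 450 μL brought to 4200 μL → factor 4200/450 = 9.3333
Step 2: 130 μL + 1.1 mL = 1230 μL total → factor 1230/130 = 9.4615
Step 3: 20-fold → factor 20
Overall dilution factor = 9.3333 × 9.4615 × 20 = 1766.2
Final = 1.50 mM / 1766.2 = 0.0008493 mM = 0.849 μM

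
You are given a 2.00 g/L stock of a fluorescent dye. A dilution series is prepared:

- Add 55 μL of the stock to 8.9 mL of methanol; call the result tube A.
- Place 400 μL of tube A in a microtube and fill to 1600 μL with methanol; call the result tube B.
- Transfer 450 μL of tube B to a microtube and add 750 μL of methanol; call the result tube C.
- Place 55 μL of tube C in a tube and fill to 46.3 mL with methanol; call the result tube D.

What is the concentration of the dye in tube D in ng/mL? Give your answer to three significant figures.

1.37 ng/mL

Step 1: 55 μL + 8.9 mL = 8955 μL total → factor 8955/55 = 162.82
Step 2: 400 μL brought to 1600 μL → factor 1600/400 = 4
Step 3: 450 μL + 750 μL = 1200 μL total → factor 1200/450 = 2.6667
Step 4: 55 μL brought to 46.3 mL → factor 46300/55 = 841.82
Overall dilution factor = 162.82 × 4 × 2.6667 × 841.82 = 1.462 × 10^6
Final = 2.00 g/L / 1.462 × 10^6 = 1.368 × 10^-6 g/L = 1.37 ng/mL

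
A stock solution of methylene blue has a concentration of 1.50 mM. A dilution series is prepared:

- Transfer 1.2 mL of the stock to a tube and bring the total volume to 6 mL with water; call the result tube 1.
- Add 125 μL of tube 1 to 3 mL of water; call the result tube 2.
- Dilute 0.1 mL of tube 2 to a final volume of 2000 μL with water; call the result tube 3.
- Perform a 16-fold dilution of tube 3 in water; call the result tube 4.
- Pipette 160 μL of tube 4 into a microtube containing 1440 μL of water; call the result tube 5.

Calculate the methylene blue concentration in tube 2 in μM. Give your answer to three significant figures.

12.0 μM

Step 1: 1.2 mL brought to 6 mL → factor 6/1.2 = 5
Step 2: 125 μL + 3 mL = 3125 μL total → factor 3125/125 = 25
Dilution factor through tube 2 = 5 × 25 = 125
[tube 2] = 1.50 mM / 125 = 0.01200 mM = 12.0 μM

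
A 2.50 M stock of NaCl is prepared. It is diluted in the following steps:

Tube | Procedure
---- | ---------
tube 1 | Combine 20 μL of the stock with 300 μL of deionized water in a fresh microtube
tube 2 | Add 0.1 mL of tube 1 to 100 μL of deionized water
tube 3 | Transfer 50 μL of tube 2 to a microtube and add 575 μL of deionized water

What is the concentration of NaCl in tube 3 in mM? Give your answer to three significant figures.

Step 1: 20 μL + 300 μL = 320 μL total → factor 320/20 = 16
Step 2: 0.1 mL + 100 μL = 0.2 mL total → factor 0.2/0.1 = 2
Step 3: 50 μL + 575 μL = 625 μL total → factor 625/50 = 12.5
Overall dilution factor = 16 × 2 × 12.5 = 400
Final = 2.50 M / 400 = 0.006250 M = 6.25 mM

6.25 mM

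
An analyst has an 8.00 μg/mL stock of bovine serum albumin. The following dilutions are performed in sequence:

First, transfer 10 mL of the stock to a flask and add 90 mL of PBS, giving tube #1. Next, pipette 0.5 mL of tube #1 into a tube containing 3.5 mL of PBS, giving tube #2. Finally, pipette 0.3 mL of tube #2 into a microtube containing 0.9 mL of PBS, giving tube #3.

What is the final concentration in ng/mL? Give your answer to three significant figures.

25.0 ng/mL

Step 1: 10 mL + 90 mL = 100 mL total → factor 100/10 = 10
Step 2: 0.5 mL + 3.5 mL = 4 mL total → factor 4/0.5 = 8
Step 3: 0.3 mL + 0.9 mL = 1.2 mL total → factor 1.2/0.3 = 4
Overall dilution factor = 10 × 8 × 4 = 320
Final = 8.00 μg/mL / 320 = 0.02500 μg/mL = 25.0 ng/mL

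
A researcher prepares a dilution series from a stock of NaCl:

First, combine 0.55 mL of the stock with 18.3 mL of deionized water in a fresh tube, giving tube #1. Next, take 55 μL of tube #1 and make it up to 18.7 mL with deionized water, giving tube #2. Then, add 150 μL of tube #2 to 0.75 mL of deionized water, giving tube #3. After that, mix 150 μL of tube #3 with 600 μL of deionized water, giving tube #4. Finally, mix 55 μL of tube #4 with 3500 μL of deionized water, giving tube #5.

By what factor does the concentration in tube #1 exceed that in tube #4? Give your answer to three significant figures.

1.02 × 10^4

Step 1: 0.55 mL + 18.3 mL = 18.85 mL total → factor 18.85/0.55 = 34.273
Step 2: 55 μL brought to 18.7 mL → factor 18700/55 = 340
Step 3: 150 μL + 0.75 mL = 900 μL total → factor 900/150 = 6
Step 4: 150 μL + 600 μL = 750 μL total → factor 750/150 = 5
Dilution factor to tube #1 = 34.273; to tube #4 = 3.4958 × 10^5
[tube #1]/[tube #4] = (factor to tube #4)/(factor to tube #1) = 3.4958 × 10^5/34.273 = 1.02 × 10^4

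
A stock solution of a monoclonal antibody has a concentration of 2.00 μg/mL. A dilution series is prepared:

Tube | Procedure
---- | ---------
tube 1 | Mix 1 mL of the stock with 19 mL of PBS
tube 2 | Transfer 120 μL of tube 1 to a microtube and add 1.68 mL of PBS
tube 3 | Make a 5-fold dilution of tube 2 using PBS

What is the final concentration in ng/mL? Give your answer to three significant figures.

1.33 ng/mL

Step 1: 1 mL + 19 mL = 20 mL total → factor 20/1 = 20
Step 2: 120 μL + 1.68 mL = 1800 μL total → factor 1800/120 = 15
Step 3: 5-fold → factor 5
Overall dilution factor = 20 × 15 × 5 = 1500
Final = 2.00 μg/mL / 1500 = 0.001333 μg/mL = 1.33 ng/mL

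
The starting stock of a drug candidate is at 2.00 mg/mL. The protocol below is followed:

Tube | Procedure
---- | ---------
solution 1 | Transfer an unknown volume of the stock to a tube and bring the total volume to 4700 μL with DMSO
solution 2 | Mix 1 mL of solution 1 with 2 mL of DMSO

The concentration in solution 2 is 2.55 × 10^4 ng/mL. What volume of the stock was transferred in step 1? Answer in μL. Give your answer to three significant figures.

Step 1: v brought to 4700 μL → factor = 4700 μL/v
Step 2: 1 mL + 2 mL = 3 mL total → factor 3/1 = 3
Product of known-step factors = 3
Overall factor = 2.00 mg/mL / (2.55 × 10^4 ng/mL) = 78.431
Step-1 factor = 78.431 / 3 = 26.144
v = 4700 μL / 26.144 = 180 μL

180 μL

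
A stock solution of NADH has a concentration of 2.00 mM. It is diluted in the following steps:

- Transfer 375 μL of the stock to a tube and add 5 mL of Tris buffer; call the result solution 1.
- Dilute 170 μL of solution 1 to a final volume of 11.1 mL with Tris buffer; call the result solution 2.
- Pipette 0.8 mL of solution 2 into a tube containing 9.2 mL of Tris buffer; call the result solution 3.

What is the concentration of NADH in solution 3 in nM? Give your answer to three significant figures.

171 nM

Step 1: 375 μL + 5 mL = 5375 μL total → factor 5375/375 = 14.333
Step 2: 170 μL brought to 11.1 mL → factor 11100/170 = 65.294
Step 3: 0.8 mL + 9.2 mL = 10 mL total → factor 10/0.8 = 12.5
Overall dilution factor = 14.333 × 65.294 × 12.5 = 11699
Final = 2.00 mM / 11699 = 0.0001710 mM = 171 nM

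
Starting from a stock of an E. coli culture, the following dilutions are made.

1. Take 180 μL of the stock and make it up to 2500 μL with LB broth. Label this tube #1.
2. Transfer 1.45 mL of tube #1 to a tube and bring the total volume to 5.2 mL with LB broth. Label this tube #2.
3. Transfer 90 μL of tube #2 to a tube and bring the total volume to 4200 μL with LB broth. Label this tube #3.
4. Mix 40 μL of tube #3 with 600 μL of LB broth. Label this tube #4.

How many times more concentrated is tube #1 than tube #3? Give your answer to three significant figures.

Step 1: 180 μL brought to 2500 μL → factor 2500/180 = 13.889
Step 2: 1.45 mL brought to 5.2 mL → factor 5.2/1.45 = 3.5862
Step 3: 90 μL brought to 4200 μL → factor 4200/90 = 46.667
Dilution factor to tube #1 = 13.889; to tube #3 = 2324.4
[tube #1]/[tube #3] = (factor to tube #3)/(factor to tube #1) = 2324.4/13.889 = 167

167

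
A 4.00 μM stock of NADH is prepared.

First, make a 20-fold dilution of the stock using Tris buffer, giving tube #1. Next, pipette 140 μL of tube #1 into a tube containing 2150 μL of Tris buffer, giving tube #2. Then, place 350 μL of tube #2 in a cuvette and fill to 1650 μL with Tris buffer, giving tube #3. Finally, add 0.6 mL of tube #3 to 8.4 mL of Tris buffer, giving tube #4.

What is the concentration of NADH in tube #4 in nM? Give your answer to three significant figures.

Step 1: 20-fold → factor 20
Step 2: 140 μL + 2150 μL = 2290 μL total → factor 2290/140 = 16.357
Step 3: 350 μL brought to 1650 μL → factor 1650/350 = 4.7143
Step 4: 0.6 mL + 8.4 mL = 9 mL total → factor 9/0.6 = 15
Overall dilution factor = 20 × 16.357 × 4.7143 × 15 = 23134
Final = 4.00 μM / 23134 = 0.0001729 μM = 0.173 nM

0.173 nM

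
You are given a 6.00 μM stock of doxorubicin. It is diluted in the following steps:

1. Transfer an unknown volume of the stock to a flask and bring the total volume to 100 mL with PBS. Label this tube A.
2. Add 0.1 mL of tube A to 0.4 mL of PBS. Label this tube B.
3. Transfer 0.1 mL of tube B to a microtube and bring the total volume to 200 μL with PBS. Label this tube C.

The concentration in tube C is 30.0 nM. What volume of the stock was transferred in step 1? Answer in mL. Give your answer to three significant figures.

5.00 mL

Step 1: v brought to 100 mL → factor = 100 mL/v
Step 2: 0.1 mL + 0.4 mL = 0.5 mL total → factor 0.5/0.1 = 5
Step 3: 0.1 mL brought to 200 μL → factor 0.2/0.1 = 2
Product of known-step factors = 10
Overall factor = 6.00 μM / (30.0 nM) = 200
Step-1 factor = 200 / 10 = 20
v = 100 mL / 20 = 5.00 mL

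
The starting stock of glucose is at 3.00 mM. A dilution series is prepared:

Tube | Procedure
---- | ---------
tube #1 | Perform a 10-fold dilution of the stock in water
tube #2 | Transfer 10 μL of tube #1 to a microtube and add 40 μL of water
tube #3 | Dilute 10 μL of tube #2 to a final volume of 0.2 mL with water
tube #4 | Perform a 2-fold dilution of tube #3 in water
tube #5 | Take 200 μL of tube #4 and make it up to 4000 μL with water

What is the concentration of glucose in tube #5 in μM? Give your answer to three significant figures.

0.0750 μM

Step 1: 10-fold → factor 10
Step 2: 10 μL + 40 μL = 50 μL total → factor 50/10 = 5
Step 3: 10 μL brought to 0.2 mL → factor 200/10 = 20
Step 4: 2-fold → factor 2
Step 5: 200 μL brought to 4000 μL → factor 4000/200 = 20
Overall dilution factor = 10 × 5 × 20 × 2 × 20 = 40000
Final = 3.00 mM / 40000 = 7.500 × 10^-5 mM = 0.0750 μM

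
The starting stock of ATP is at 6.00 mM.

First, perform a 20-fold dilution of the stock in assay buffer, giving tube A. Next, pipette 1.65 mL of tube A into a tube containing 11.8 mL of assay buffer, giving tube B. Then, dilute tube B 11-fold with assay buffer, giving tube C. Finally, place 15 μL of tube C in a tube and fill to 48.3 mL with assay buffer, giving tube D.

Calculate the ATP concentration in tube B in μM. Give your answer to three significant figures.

Step 1: 20-fold → factor 20
Step 2: 1.65 mL + 11.8 mL = 13.45 mL total → factor 13.45/1.65 = 8.1515
Dilution factor through tube B = 20 × 8.1515 = 163.03
[tube B] = 6.00 mM / 163.03 = 0.03680 mM = 36.8 μM

36.8 μM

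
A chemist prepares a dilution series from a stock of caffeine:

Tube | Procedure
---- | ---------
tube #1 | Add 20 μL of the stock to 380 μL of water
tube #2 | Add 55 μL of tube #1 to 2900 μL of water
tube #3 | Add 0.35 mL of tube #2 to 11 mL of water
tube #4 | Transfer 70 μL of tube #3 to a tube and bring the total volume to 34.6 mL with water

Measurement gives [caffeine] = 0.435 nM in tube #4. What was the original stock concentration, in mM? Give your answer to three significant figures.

Step 1: 20 μL + 380 μL = 400 μL total → factor 400/20 = 20
Step 2: 55 μL + 2900 μL = 2955 μL total → factor 2955/55 = 53.727
Step 3: 0.35 mL + 11 mL = 11.35 mL total → factor 11.35/0.35 = 32.429
Step 4: 70 μL brought to 34.6 mL → factor 34600/70 = 494.29
Overall dilution factor = 20 × 53.727 × 32.429 × 494.29 = 1.7224 × 10^7
Stock = 0.435 nM × 1.7224 × 10^7 = 7.492 × 10^6 nM = 7.49 mM

7.49 mM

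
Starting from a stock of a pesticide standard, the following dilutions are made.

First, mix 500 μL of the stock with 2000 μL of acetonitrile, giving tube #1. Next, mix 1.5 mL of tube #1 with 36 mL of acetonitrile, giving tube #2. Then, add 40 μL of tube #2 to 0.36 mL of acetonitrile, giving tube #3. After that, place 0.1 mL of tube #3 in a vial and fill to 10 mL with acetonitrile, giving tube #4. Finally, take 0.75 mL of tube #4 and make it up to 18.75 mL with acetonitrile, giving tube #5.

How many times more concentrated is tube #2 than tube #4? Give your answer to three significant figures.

1.00 × 10^3

Step 1: 500 μL + 2000 μL = 2500 μL total → factor 2500/500 = 5
Step 2: 1.5 mL + 36 mL = 37.5 mL total → factor 37.5/1.5 = 25
Step 3: 40 μL + 0.36 mL = 400 μL total → factor 400/40 = 10
Step 4: 0.1 mL brought to 10 mL → factor 10/0.1 = 100
Dilution factor to tube #2 = 125; to tube #4 = 1.25 × 10^5
[tube #2]/[tube #4] = (factor to tube #4)/(factor to tube #2) = 1.25 × 10^5/125 = 1.00 × 10^3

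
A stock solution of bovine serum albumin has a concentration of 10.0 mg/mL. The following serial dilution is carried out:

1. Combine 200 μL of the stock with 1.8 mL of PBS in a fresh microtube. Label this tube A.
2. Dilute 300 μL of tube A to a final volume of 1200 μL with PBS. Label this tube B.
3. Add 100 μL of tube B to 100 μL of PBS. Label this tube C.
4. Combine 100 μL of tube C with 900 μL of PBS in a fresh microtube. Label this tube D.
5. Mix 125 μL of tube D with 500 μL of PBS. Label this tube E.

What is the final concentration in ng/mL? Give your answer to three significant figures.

2.50 × 10^3 ng/mL

Step 1: 200 μL + 1.8 mL = 2000 μL total → factor 2000/200 = 10
Step 2: 300 μL brought to 1200 μL → factor 1200/300 = 4
Step 3: 100 μL + 100 μL = 200 μL total → factor 200/100 = 2
Step 4: 100 μL + 900 μL = 1000 μL total → factor 1000/100 = 10
Step 5: 125 μL + 500 μL = 625 μL total → factor 625/125 = 5
Overall dilution factor = 10 × 4 × 2 × 10 × 5 = 4000
Final = 10.0 mg/mL / 4000 = 0.002500 mg/mL = 2.50 × 10^3 ng/mL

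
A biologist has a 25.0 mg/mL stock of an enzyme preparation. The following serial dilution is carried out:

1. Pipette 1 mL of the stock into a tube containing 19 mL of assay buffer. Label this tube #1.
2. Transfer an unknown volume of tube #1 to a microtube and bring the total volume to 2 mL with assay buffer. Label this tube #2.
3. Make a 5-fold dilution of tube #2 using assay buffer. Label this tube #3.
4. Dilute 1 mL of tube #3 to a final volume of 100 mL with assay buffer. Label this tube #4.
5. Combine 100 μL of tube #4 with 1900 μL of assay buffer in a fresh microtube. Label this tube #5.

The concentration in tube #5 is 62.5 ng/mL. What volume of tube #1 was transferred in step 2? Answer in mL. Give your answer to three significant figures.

1.00 mL

Step 1: 1 mL + 19 mL = 20 mL total → factor 20/1 = 20
Step 2: v brought to 2 mL → factor = 2 mL/v
Step 3: 5-fold → factor 5
Step 4: 1 mL brought to 100 mL → factor 100/1 = 100
Step 5: 100 μL + 1900 μL = 2000 μL total → factor 2000/100 = 20
Product of known-step factors = 2 × 10^5
Overall factor = 25.0 mg/mL / (62.5 ng/mL) = 4 × 10^5
Step-2 factor = 4 × 10^5 / 2 × 10^5 = 2
v = 2 mL / 2 = 1.00 mL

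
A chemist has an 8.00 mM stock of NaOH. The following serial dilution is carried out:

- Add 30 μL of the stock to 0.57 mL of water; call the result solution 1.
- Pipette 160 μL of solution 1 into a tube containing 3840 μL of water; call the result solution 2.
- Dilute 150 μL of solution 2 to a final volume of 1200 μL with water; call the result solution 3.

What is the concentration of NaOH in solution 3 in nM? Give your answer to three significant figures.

Step 1: 30 μL + 0.57 mL = 600 μL total → factor 600/30 = 20
Step 2: 160 μL + 3840 μL = 4000 μL total → factor 4000/160 = 25
Step 3: 150 μL brought to 1200 μL → factor 1200/150 = 8
Overall dilution factor = 20 × 25 × 8 = 4000
Final = 8.00 mM / 4000 = 0.002000 mM = 2.00 × 10^3 nM

2.00 × 10^3 nM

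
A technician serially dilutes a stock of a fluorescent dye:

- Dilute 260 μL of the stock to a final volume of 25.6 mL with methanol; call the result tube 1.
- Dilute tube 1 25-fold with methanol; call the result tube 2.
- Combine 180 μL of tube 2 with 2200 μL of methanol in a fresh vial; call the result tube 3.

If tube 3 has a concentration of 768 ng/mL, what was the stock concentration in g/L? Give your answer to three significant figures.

Step 1: 260 μL brought to 25.6 mL → factor 25600/260 = 98.462
Step 2: 25-fold → factor 25
Step 3: 180 μL + 2200 μL = 2380 μL total → factor 2380/180 = 13.222
Overall dilution factor = 98.462 × 25 × 13.222 = 32547
Stock = 768 ng/mL × 32547 = 2.500 × 10^7 ng/mL = 25.0 g/L

25.0 g/L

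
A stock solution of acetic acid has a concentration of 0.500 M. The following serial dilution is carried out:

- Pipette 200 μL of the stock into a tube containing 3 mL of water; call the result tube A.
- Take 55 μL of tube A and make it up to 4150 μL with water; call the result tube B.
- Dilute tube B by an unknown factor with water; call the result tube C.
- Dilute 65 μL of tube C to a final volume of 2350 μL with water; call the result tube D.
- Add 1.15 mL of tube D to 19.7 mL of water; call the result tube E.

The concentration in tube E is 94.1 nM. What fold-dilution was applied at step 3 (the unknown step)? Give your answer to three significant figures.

6.71-fold

Step 1: 200 μL + 3 mL = 3200 μL total → factor 3200/200 = 16
Step 2: 55 μL brought to 4150 μL → factor 4150/55 = 75.455
Step 3: unknown factor x
Step 4: 65 μL brought to 2350 μL → factor 2350/65 = 36.154
Step 5: 1.15 mL + 19.7 mL = 20.85 mL total → factor 20.85/1.15 = 18.13
Product of known-step factors = 7.9135 × 10^5
Overall factor = 0.500 M / (94.1 nM) = 5.3135 × 10^6
x = 5.3135 × 10^6 / 7.9135 × 10^5 = 6.71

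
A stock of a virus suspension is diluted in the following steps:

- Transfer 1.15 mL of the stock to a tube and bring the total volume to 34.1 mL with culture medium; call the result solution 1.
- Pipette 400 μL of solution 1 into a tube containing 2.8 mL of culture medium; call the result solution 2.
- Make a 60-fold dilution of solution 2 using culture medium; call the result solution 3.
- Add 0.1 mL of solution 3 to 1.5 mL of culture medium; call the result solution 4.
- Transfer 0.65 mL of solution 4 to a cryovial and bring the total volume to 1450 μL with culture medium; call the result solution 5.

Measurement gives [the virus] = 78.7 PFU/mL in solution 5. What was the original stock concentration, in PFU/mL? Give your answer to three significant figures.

Step 1: 1.15 mL brought to 34.1 mL → factor 34.1/1.15 = 29.652
Step 2: 400 μL + 2.8 mL = 3200 μL total → factor 3200/400 = 8
Step 3: 60-fold → factor 60
Step 4: 0.1 mL + 1.5 mL = 1.6 mL total → factor 1.6/0.1 = 16
Step 5: 0.65 mL brought to 1450 μL → factor 1.45/0.65 = 2.2308
Overall dilution factor = 29.652 × 8 × 60 × 16 × 2.2308 = 5.0801 × 10^5
Stock = 78.7 PFU/mL × 5.0801 × 10^5 = 4.00 × 10^7 PFU/mL

4.00 × 10^7 PFU/mL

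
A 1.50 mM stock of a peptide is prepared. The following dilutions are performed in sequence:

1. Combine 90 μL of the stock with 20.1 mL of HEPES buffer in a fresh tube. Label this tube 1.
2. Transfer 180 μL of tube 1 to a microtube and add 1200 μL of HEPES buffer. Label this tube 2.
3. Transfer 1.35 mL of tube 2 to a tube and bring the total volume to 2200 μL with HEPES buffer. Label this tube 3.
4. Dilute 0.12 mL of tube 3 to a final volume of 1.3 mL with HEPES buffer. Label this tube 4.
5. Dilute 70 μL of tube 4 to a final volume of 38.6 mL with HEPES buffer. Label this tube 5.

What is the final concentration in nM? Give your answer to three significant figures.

0.0896 nM

Step 1: 90 μL + 20.1 mL = 20190 μL total → factor 20190/90 = 224.33
Step 2: 180 μL + 1200 μL = 1380 μL total → factor 1380/180 = 7.6667
Step 3: 1.35 mL brought to 2200 μL → factor 2.2/1.35 = 1.6296
Step 4: 0.12 mL brought to 1.3 mL → factor 1.3/0.12 = 10.833
Step 5: 70 μL brought to 38.6 mL → factor 38600/70 = 551.43
Overall dilution factor = 224.33 × 7.6667 × 1.6296 × 10.833 × 551.43 = 1.6743 × 10^7
Final = 1.50 mM / 1.6743 × 10^7 = 8.959 × 10^-8 mM = 0.0896 nM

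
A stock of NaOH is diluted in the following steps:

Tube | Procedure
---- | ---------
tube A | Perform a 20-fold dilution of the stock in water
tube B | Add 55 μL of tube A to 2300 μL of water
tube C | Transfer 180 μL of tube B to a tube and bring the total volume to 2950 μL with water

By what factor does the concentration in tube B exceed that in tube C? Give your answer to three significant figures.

Step 1: 20-fold → factor 20
Step 2: 55 μL + 2300 μL = 2355 μL total → factor 2355/55 = 42.818
Step 3: 180 μL brought to 2950 μL → factor 2950/180 = 16.389
Dilution factor to tube B = 856.36; to tube C = 14035
[tube B]/[tube C] = (factor to tube C)/(factor to tube B) = 14035/856.36 = 16.4

16.4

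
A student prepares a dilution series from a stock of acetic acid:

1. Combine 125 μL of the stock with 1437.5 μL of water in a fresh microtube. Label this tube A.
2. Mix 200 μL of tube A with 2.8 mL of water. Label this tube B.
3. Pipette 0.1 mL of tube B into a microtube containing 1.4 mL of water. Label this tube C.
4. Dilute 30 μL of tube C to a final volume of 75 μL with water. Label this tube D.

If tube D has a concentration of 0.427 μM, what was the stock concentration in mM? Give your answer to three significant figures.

3.00 mM

Step 1: 125 μL + 1437.5 μL = 1562.5 μL total → factor 1562.5/125 = 12.5
Step 2: 200 μL + 2.8 mL = 3000 μL total → factor 3000/200 = 15
Step 3: 0.1 mL + 1.4 mL = 1.5 mL total → factor 1.5/0.1 = 15
Step 4: 30 μL brought to 75 μL → factor 75/30 = 2.5
Overall dilution factor = 12.5 × 15 × 15 × 2.5 = 7031.2
Stock = 0.427 μM × 7031.2 = 3002 μM = 3.00 mM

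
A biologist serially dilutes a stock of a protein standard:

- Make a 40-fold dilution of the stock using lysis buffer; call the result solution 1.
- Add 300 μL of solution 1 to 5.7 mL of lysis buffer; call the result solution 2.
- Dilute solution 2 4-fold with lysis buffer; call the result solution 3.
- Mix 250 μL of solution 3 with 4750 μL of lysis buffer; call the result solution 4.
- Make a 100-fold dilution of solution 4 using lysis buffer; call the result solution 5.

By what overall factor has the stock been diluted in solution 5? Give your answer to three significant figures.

Step 1: 40-fold → factor 40
Step 2: 300 μL + 5.7 mL = 6000 μL total → factor 6000/300 = 20
Step 3: 4-fold → factor 4
Step 4: 250 μL + 4750 μL = 5000 μL total → factor 5000/250 = 20
Step 5: 100-fold → factor 100
Overall dilution factor = 40 × 20 × 4 × 20 × 100 = 6.4 × 10^6

6.40 × 10^6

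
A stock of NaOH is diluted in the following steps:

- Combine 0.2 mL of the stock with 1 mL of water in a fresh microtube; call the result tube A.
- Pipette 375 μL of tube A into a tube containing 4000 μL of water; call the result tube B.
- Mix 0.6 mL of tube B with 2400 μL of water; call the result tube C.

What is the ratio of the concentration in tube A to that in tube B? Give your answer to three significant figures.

Step 1: 0.2 mL + 1 mL = 1.2 mL total → factor 1.2/0.2 = 6
Step 2: 375 μL + 4000 μL = 4375 μL total → factor 4375/375 = 11.667
Dilution factor to tube A = 6; to tube B = 70
[tube A]/[tube B] = (factor to tube B)/(factor to tube A) = 70/6 = 11.7

11.7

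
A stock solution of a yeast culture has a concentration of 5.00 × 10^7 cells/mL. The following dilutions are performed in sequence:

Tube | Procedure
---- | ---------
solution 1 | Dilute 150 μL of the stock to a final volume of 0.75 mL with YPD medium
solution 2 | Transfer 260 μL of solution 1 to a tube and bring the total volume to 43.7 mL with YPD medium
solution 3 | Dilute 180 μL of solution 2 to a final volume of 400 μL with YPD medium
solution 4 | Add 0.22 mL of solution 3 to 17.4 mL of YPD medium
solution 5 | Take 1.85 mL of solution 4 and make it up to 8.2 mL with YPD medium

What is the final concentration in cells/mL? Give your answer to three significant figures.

75.4 cells/mL

Step 1: 150 μL brought to 0.75 mL → factor 750/150 = 5
Step 2: 260 μL brought to 43.7 mL → factor 43700/260 = 168.08
Step 3: 180 μL brought to 400 μL → factor 400/180 = 2.2222
Step 4: 0.22 mL + 17.4 mL = 17.62 mL total → factor 17.62/0.22 = 80.091
Step 5: 1.85 mL brought to 8.2 mL → factor 8.2/1.85 = 4.4324
Overall dilution factor = 5 × 168.08 × 2.2222 × 80.091 × 4.4324 = 6.6297 × 10^5
Final = 5.00 × 10^7 cells/mL / 6.6297 × 10^5 = 75.4 cells/mL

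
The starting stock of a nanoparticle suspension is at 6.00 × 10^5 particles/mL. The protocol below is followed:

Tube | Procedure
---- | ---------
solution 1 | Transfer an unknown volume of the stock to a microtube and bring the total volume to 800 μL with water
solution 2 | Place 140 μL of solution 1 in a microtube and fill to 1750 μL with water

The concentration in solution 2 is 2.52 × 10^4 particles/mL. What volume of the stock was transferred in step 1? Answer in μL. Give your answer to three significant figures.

Step 1: v brought to 800 μL → factor = 800 μL/v
Step 2: 140 μL brought to 1750 μL → factor 1750/140 = 12.5
Product of known-step factors = 12.5
Overall factor = 6.00 × 10^5 particles/mL / (2.52 × 10^4 particles/mL) = 23.81
Step-1 factor = 23.81 / 12.5 = 1.9048
v = 800 μL / 1.9048 = 420 μL

420 μL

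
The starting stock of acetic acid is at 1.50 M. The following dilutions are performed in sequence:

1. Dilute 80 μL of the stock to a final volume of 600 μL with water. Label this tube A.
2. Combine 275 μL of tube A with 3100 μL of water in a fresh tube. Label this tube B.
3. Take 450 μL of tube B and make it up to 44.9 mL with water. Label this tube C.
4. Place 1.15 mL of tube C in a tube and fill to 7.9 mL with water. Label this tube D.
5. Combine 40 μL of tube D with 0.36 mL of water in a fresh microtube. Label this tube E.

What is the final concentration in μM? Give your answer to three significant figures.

Step 1: 80 μL brought to 600 μL → factor 600/80 = 7.5
Step 2: 275 μL + 3100 μL = 3375 μL total → factor 3375/275 = 12.273
Step 3: 450 μL brought to 44.9 mL → factor 44900/450 = 99.778
Step 4: 1.15 mL brought to 7.9 mL → factor 7.9/1.15 = 6.8696
Step 5: 40 μL + 0.36 mL = 400 μL total → factor 400/40 = 10
Overall dilution factor = 7.5 × 12.273 × 99.778 × 6.8696 × 10 = 6.3091 × 10^5
Final = 1.50 M / 6.3091 × 10^5 = 2.378 × 10^-6 M = 2.38 μM

2.38 μM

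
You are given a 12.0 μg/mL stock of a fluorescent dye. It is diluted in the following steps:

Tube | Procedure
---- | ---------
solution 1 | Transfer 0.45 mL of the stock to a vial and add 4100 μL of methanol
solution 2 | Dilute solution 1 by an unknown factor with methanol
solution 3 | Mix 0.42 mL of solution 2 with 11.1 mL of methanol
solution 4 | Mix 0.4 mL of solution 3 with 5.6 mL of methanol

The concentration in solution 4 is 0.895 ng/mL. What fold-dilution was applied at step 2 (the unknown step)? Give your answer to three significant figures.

3.22-fold

Step 1: 0.45 mL + 4100 μL = 4.55 mL total → factor 4.55/0.45 = 10.111
Step 2: unknown factor x
Step 3: 0.42 mL + 11.1 mL = 11.52 mL total → factor 11.52/0.42 = 27.429
Step 4: 0.4 mL + 5.6 mL = 6 mL total → factor 6/0.4 = 15
Product of known-step factors = 4160
Overall factor = 12.0 μg/mL / (0.895 ng/mL) = 13408
x = 13408 / 4160 = 3.22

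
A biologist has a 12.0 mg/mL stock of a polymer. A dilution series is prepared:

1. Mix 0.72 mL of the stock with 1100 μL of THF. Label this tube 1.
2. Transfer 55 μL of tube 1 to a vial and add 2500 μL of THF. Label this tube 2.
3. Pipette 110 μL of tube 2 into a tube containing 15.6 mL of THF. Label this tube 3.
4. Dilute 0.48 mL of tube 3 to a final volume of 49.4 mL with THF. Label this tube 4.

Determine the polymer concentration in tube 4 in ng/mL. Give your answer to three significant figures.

6.95 ng/mL

Step 1: 0.72 mL + 1100 μL = 1.82 mL total → factor 1.82/0.72 = 2.5278
Step 2: 55 μL + 2500 μL = 2555 μL total → factor 2555/55 = 46.455
Step 3: 110 μL + 15.6 mL = 15710 μL total → factor 15710/110 = 142.82
Step 4: 0.48 mL brought to 49.4 mL → factor 49.4/0.48 = 102.92
Overall dilution factor = 2.5278 × 46.455 × 142.82 × 102.92 = 1.726 × 10^6
Final = 12.0 mg/mL / 1.726 × 10^6 = 6.953 × 10^-6 mg/mL = 6.95 ng/mL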